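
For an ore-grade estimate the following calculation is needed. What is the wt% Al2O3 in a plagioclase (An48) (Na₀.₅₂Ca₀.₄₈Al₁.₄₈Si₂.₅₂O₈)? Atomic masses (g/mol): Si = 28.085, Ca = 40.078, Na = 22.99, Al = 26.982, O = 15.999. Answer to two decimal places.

Molar mass of Na₀.₅₂Ca₀.₄₈Al₁.₄₈Si₂.₅₂O₈ = 0.52·22.99 + 0.48·40.078 + 1.48·26.982 + 2.52·28.085 + 8·15.999 = 269.892 g/mol.
Each formula unit contains 1.48 Al, equivalent to 1.48/2 = 0.7400 mol Al2O3.
M(Al2O3) = 2×26.982 + 3×15.999 = 101.961 g/mol.
Mass of Al2O3 per formula unit = 0.7400 × 101.961 = 75.451 g.
Al2O3 wt% = 75.451 / 269.892 × 100 = 27.96%.

27.96 wt%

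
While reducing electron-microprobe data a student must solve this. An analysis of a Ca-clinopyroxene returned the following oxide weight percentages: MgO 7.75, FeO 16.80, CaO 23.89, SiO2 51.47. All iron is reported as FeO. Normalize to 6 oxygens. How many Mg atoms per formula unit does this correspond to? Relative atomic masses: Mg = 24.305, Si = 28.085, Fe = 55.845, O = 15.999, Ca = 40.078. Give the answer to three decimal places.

7.75 wt% MgO ÷ 40.304 g/mol = 0.19229 mol, giving 0.19229 Mg and 0.19229 O.
16.80 wt% FeO ÷ 71.844 g/mol = 0.23384 mol, giving 0.23384 Fe and 0.23384 O.
23.89 wt% CaO ÷ 56.077 g/mol = 0.42602 mol, giving 0.42602 Ca and 0.42602 O.
51.47 wt% SiO2 ÷ 60.083 g/mol = 0.85665 mol, giving 0.85665 Si and 1.71330 O.
Oxygen sums to 2.56545; scaling by 6/2.56545 = 2.33877 puts the formula on 6 O.
Mg: 0.19229 × 2.33877 = 0.450 atoms per formula unit.

0.450 Mg apfu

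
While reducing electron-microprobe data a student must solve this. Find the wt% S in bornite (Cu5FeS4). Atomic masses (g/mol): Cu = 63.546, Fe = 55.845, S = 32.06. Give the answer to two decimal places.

25.56 wt%

Molar mass of Cu5FeS4: 5*63.546 + 1*55.845 + 4*32.06 = 501.815 g/mol.
Mass of S per formula unit: 4 × 32.06 = 128.240 g.
Weight fraction S = 128.240 / 501.815 = 0.2556.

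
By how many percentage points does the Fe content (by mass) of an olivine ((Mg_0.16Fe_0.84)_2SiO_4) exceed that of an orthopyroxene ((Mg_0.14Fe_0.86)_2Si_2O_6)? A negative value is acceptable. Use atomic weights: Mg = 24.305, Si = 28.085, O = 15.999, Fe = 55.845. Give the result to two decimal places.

10.78 percentage points

Fe in (Mg_0.16Fe_0.84)_2SiO_4: molar mass 193.678 g/mol; 1.68×55.845 = 93.820 g → 48.44 wt%.
Fe in (Mg_0.14Fe_0.86)_2Si_2O_6: molar mass 255.023 g/mol; 1.72×55.845 = 96.053 g → 37.66 wt%.
Difference = 48.44 − 37.66 = 10.78 percentage points.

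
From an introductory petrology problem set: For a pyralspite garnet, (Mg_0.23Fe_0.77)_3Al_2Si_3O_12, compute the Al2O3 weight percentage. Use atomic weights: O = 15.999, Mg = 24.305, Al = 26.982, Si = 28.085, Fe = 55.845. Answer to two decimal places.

M((Mg_0.23Fe_0.77)_3Al_2Si_3O_12) = 475.979 g/mol; M(Al2O3) = 101.961 g/mol.
Moles Al2O3 per formula unit = 2 Al ÷ 2 = 1.0000.
Al2O3 fraction = (1.0000 × 101.961) / 475.979 = 101.961/475.979 = 0.2142.

21.42 wt%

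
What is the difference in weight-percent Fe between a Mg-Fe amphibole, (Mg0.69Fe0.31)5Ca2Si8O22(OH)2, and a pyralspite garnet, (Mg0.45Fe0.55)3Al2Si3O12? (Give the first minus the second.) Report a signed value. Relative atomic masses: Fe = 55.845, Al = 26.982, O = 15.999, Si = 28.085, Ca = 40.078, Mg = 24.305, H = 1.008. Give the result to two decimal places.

-10.19 percentage points

Fe in (Mg0.69Fe0.31)5Ca2Si8O22(OH)2: molar mass 861.240 g/mol; 1.55×55.845 = 86.560 g → 10.05 wt%.
Fe in (Mg0.45Fe0.55)3Al2Si3O12: molar mass 455.163 g/mol; 1.65×55.845 = 92.144 g → 20.24 wt%.
Difference = 10.05 − 20.24 = -10.19 percentage points.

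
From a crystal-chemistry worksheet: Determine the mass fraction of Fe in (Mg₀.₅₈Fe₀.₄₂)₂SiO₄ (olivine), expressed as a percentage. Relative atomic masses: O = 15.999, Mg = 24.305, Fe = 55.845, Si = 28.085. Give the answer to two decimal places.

Formula mass = 1.16*24.305 + 0.84*55.845 + 1*28.085 + 4*15.999 = 167.185 g/mol, of which 46.910 g is Fe.
So Fe makes up 46.910/167.185 = 0.2806 of the mass, i.e. 28.06%.

28.06 wt%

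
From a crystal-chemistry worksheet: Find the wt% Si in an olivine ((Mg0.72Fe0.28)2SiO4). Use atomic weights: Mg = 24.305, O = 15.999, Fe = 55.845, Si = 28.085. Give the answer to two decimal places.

17.74 mass %

Formula mass = 1.44·24.305 + 0.56·55.845 + 1·28.085 + 4·15.999 = 158.353 g/mol, of which 28.085 g is Si.
So Si makes up 28.085/158.353 = 0.1774 of the mass, i.e. 17.74%.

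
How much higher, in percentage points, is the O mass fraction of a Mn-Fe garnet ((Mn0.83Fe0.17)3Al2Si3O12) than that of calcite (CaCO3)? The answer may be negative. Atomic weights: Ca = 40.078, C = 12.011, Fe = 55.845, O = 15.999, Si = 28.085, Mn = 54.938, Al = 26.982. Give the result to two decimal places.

O in (Mn0.83Fe0.17)3Al2Si3O12: molar mass 495.484 g/mol; 12×15.999 = 191.988 g → 38.75 wt%.
O in CaCO3: molar mass 100.086 g/mol; 3×15.999 = 47.997 g → 47.96 wt%.
Difference = 38.75 − 47.96 = -9.21 percentage points.

-9.21 percentage points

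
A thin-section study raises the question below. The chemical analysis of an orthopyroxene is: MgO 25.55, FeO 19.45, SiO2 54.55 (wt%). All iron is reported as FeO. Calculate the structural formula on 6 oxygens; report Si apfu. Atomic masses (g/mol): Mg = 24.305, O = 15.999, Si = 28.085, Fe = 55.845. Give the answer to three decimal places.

2.002 Si apfu

MgO: 25.55/40.304 = 0.63393 mol → 0.63393 mol Mg, 0.63393 mol O.
FeO: 19.45/71.844 = 0.27073 mol → 0.27073 mol Fe, 0.27073 mol O.
SiO2: 54.55/60.083 = 0.90791 mol → 0.90791 mol Si, 1.81582 mol O.
Total oxygen = 2.72048 mol. Normalization factor = 6/2.72048 = 2.20549.
Si per 6 O = 0.90791 × 2.20549 = 2.002.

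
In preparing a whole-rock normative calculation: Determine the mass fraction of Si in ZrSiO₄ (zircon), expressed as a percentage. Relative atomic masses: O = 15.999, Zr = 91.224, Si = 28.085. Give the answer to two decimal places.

15.32 mass %

M(ZrSiO₄) = 183.305 g/mol.
Si contributes 1 × 28.085 = 28.085 g per mole.
28.085/183.305 = 0.1532 → 15.32%.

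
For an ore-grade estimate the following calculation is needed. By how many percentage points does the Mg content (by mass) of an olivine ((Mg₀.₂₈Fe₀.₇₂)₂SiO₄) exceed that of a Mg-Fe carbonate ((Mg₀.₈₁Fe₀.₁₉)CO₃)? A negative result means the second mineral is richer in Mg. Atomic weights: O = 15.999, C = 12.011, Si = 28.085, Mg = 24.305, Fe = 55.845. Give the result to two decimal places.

-14.49 percentage points

M((Mg₀.₂₈Fe₀.₇₂)₂SiO₄) = 186.109 g/mol, so wt% Mg = 13.611/186.109 × 100 = 7.31%.
M((Mg₀.₈₁Fe₀.₁₉)CO₃) = 90.306 g/mol, so wt% Mg = 19.687/90.306 × 100 = 21.80%.
7.31 − 21.80 = -14.49 pp.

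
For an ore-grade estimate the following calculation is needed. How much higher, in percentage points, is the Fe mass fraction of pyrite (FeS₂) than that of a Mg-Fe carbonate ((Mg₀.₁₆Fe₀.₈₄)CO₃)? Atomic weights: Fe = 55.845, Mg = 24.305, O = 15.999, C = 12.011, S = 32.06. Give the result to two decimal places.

M(FeS₂) = 119.965 g/mol, so wt% Fe = 55.845/119.965 × 100 = 46.55%.
M((Mg₀.₁₆Fe₀.₈₄)CO₃) = 110.807 g/mol, so wt% Fe = 46.910/110.807 × 100 = 42.33%.
46.55 − 42.33 = 4.22 pp.

4.22 percentage points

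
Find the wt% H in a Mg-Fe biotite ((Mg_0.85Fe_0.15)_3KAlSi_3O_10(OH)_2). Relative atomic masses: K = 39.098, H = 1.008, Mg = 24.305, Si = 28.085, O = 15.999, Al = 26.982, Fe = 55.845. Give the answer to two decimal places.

Formula mass = 2.55×24.305 + 0.45×55.845 + 1×39.098 + 1×26.982 + 3×28.085 + 12×15.999 + 2×1.008 = 431.447 g/mol, of which 2.016 g is H.
So H makes up 2.016/431.447 = 0.0047 of the mass, i.e. 0.47%.

0.47 weight percent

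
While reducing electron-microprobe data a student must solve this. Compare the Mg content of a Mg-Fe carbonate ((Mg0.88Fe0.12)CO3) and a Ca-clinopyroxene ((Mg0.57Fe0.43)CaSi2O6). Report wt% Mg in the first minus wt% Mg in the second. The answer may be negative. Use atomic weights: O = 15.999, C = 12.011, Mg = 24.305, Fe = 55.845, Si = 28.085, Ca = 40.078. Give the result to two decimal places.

18.26 percentage points

M((Mg0.88Fe0.12)CO3) = 88.098 g/mol, so wt% Mg = 21.388/88.098 × 100 = 24.28%.
M((Mg0.57Fe0.43)CaSi2O6) = 230.109 g/mol, so wt% Mg = 13.854/230.109 × 100 = 6.02%.
24.28 − 6.02 = 18.26 pp.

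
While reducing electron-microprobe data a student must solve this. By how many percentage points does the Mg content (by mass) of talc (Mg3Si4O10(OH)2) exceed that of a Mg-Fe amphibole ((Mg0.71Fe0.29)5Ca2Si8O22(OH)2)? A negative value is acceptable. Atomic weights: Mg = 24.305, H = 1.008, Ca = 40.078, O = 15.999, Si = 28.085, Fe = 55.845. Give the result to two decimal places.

9.17 percentage points

First mineral: 72.915 g Mg in 379.259 g formula = 19.23 wt% Mg.
Second mineral: 86.283 g Mg in 858.086 g formula = 10.06 wt% Mg.
19.23% − 10.06% gives a difference of 9.17 percentage points.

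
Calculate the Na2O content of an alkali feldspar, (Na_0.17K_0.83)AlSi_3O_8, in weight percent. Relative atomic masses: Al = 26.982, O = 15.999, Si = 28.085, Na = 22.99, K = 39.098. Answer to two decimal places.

1.91 wt%

Formula mass = 275.589 g/mol.
0.17 Na → 0.0850 mol Na2O per formula unit; M(Na2O) = 61.979, so Na2O mass = 5.268 g.
5.268/275.589 × 100 = 1.91 wt%.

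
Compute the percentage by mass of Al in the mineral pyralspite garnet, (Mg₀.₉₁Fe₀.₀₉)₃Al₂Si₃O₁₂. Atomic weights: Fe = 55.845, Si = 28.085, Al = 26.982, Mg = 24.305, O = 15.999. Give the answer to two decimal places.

Formula mass = 2.73*24.305 + 0.27*55.845 + 2*26.982 + 3*28.085 + 12*15.999 = 411.638 g/mol, of which 53.964 g is Al.
So Al makes up 53.964/411.638 = 0.1311 of the mass, i.e. 13.11%.

13.11 wt%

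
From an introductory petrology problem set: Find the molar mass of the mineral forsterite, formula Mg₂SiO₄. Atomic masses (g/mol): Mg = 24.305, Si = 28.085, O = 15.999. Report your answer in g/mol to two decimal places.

140.69 g/mol

The formula mass is the sum 2×24.305 + 1×28.085 + 4×15.999.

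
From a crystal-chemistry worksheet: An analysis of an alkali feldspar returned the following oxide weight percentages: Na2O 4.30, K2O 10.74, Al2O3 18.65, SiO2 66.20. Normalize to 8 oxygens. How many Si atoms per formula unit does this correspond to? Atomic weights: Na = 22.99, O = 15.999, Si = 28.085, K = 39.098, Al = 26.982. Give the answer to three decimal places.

3.002 Si apfu

Na2O: 4.30/61.979 = 0.06938 mol → 0.13876 mol Na, 0.06938 mol O.
K2O: 10.74/94.195 = 0.11402 mol → 0.22804 mol K, 0.11402 mol O.
Al2O3: 18.65/101.961 = 0.18291 mol → 0.36582 mol Al, 0.54873 mol O.
SiO2: 66.20/60.083 = 1.10181 mol → 1.10181 mol Si, 2.20362 mol O.
Total oxygen = 2.93575 mol. Normalization factor = 8/2.93575 = 2.72503.
Si per 8 O = 1.10181 × 2.72503 = 3.002.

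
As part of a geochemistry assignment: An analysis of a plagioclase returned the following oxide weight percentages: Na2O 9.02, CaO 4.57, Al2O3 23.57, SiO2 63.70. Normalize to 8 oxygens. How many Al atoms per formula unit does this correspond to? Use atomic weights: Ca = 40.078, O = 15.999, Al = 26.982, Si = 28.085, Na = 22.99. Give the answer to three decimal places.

Na2O (M=61.979): mol = 0.14553; Na = 0.29106, O = 0.14553.
CaO (M=56.077): mol = 0.08150; Ca = 0.08150, O = 0.08150.
Al2O3 (M=101.961): mol = 0.23117; Al = 0.46234, O = 0.69351.
SiO2 (M=60.083): mol = 1.06020; Si = 1.06020, O = 2.12040.
ΣO = 3.04094; factor = 8/ΣO = 2.63077.
Al apfu = 0.46234 × 2.63077 = 1.216.

1.216 Al apfu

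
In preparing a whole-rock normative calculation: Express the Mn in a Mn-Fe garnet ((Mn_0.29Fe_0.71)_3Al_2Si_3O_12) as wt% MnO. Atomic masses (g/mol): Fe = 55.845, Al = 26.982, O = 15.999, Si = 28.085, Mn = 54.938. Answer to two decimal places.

12.42 wt%

Molar mass of (Mn_0.29Fe_0.71)_3Al_2Si_3O_12 = 0.87*54.938 + 2.13*55.845 + 2*26.982 + 3*28.085 + 12*15.999 = 496.953 g/mol.
Each formula unit contains 0.87 Mn, equivalent to 0.87/1 = 0.8700 mol MnO.
M(MnO) = 1×54.938 + 1×15.999 = 70.937 g/mol.
Mass of MnO per formula unit = 0.8700 × 70.937 = 61.715 g.
MnO wt% = 61.715 / 496.953 × 100 = 12.42%.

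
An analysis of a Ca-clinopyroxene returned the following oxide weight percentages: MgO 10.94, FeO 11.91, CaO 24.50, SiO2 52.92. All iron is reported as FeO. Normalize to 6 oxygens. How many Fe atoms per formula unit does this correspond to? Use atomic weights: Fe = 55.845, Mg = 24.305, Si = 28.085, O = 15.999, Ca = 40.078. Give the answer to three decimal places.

MgO (M=40.304): mol = 0.27144; Mg = 0.27144, O = 0.27144.
FeO (M=71.844): mol = 0.16578; Fe = 0.16578, O = 0.16578.
CaO (M=56.077): mol = 0.43690; Ca = 0.43690, O = 0.43690.
SiO2 (M=60.083): mol = 0.88078; Si = 0.88078, O = 1.76156.
ΣO = 2.63568; factor = 6/ΣO = 2.27645.
Fe apfu = 0.16578 × 2.27645 = 0.377.

0.377 Fe apfu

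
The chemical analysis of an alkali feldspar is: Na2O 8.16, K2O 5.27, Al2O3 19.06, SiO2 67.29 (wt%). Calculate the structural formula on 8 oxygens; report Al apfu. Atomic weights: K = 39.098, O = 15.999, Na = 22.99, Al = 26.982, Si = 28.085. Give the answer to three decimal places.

Na2O: 8.16/61.979 = 0.13166 mol → 0.26332 mol Na, 0.13166 mol O.
K2O: 5.27/94.195 = 0.05595 mol → 0.11190 mol K, 0.05595 mol O.
Al2O3: 19.06/101.961 = 0.18693 mol → 0.37386 mol Al, 0.56079 mol O.
SiO2: 67.29/60.083 = 1.11995 mol → 1.11995 mol Si, 2.23990 mol O.
Total oxygen = 2.98830 mol. Normalization factor = 8/2.98830 = 2.67711.
Al per 8 O = 0.37386 × 2.67711 = 1.001.

1.001 Al apfu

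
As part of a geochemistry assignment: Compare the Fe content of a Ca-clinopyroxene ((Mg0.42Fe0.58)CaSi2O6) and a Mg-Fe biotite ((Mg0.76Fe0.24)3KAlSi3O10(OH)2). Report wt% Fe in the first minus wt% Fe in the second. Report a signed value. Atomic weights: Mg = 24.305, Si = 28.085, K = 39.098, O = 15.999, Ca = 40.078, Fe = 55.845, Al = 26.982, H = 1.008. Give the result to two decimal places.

4.65 percentage points

Fe in (Mg0.42Fe0.58)CaSi2O6: molar mass 234.840 g/mol; 0.58×55.845 = 32.390 g → 13.79 wt%.
Fe in (Mg0.76Fe0.24)3KAlSi3O10(OH)2: molar mass 439.963 g/mol; 0.72×55.845 = 40.208 g → 9.14 wt%.
Difference = 13.79 − 9.14 = 4.65 percentage points.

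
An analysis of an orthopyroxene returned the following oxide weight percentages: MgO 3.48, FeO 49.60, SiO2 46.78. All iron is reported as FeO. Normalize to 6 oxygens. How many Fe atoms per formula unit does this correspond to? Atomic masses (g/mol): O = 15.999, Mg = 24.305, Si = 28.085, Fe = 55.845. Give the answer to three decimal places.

1.775 Fe apfu

MgO (M=40.304): mol = 0.08634; Mg = 0.08634, O = 0.08634.
FeO (M=71.844): mol = 0.69038; Fe = 0.69038, O = 0.69038.
SiO2 (M=60.083): mol = 0.77859; Si = 0.77859, O = 1.55718.
ΣO = 2.33390; factor = 6/ΣO = 2.57080.
Fe apfu = 0.69038 × 2.57080 = 1.775.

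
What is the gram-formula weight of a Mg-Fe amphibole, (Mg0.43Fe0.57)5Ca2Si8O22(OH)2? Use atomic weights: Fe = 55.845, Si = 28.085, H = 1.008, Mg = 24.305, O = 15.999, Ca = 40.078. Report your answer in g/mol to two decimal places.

902.24 g/mol

The formula mass is the sum 2.15*24.305 + 2.85*55.845 + 2*40.078 + 8*28.085 + 24*15.999 + 2*1.008.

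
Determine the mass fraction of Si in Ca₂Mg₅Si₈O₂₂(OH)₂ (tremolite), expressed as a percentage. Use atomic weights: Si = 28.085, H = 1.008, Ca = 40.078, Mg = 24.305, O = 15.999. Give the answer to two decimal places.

Molar mass of Ca₂Mg₅Si₈O₂₂(OH)₂: 2×40.078 + 5×24.305 + 8×28.085 + 24×15.999 + 2×1.008 = 812.353 g/mol.
Mass of Si per formula unit: 8 × 28.085 = 224.680 g.
Weight fraction Si = 224.680 / 812.353 = 0.2766.

27.66 mass %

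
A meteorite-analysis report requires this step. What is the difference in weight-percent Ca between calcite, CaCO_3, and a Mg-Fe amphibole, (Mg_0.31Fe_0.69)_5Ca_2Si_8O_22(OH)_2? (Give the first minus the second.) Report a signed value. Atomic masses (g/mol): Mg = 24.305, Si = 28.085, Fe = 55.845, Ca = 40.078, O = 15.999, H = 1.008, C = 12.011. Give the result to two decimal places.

31.34 percentage points

First mineral: 40.078 g Ca in 100.086 g formula = 40.04 wt% Ca.
Second mineral: 80.156 g Ca in 921.166 g formula = 8.70 wt% Ca.
40.04% − 8.70% gives a difference of 31.34 percentage points.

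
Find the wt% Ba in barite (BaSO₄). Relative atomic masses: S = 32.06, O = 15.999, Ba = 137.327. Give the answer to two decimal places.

58.84 weight percent

M(BaSO₄) = 233.383 g/mol.
Ba contributes 1 × 137.327 = 137.327 g per mole.
137.327/233.383 = 0.5884 → 58.84%.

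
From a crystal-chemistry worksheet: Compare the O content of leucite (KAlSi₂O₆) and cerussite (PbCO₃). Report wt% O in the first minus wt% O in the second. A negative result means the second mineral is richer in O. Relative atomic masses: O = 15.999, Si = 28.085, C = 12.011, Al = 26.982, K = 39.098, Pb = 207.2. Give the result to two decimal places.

O in KAlSi₂O₆: molar mass 218.244 g/mol; 6×15.999 = 95.994 g → 43.98 wt%.
O in PbCO₃: molar mass 267.208 g/mol; 3×15.999 = 47.997 g → 17.96 wt%.
Difference = 43.98 − 17.96 = 26.02 percentage points.

26.02 percentage points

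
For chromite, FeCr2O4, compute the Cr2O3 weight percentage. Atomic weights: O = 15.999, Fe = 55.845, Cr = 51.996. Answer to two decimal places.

67.90 wt%

Molar mass of FeCr2O4 = 1*55.845 + 2*51.996 + 4*15.999 = 223.833 g/mol.
Each formula unit contains 2 Cr, equivalent to 2/2 = 1.0000 mol Cr2O3.
M(Cr2O3) = 2×51.996 + 3×15.999 = 151.989 g/mol.
Mass of Cr2O3 per formula unit = 1.0000 × 151.989 = 151.989 g.
Cr2O3 wt% = 151.989 / 223.833 × 100 = 67.90%.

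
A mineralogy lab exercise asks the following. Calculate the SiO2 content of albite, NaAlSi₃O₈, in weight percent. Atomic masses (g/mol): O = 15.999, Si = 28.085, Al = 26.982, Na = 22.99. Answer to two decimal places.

68.74 wt%

Molar mass of NaAlSi₃O₈ = 1·22.99 + 1·26.982 + 3·28.085 + 8·15.999 = 262.219 g/mol.
Each formula unit contains 3 Si, equivalent to 3/1 = 3.0000 mol SiO2.
M(SiO2) = 1×28.085 + 2×15.999 = 60.083 g/mol.
Mass of SiO2 per formula unit = 3.0000 × 60.083 = 180.249 g.
SiO2 wt% = 180.249 / 262.219 × 100 = 68.74%.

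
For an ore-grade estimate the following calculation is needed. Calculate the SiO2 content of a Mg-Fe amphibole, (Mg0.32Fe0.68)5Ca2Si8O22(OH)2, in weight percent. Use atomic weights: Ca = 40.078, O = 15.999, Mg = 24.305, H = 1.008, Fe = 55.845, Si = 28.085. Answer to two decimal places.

M((Mg0.32Fe0.68)5Ca2Si8O22(OH)2) = 919.589 g/mol; M(SiO2) = 60.083 g/mol.
Moles SiO2 per formula unit = 8 Si ÷ 1 = 8.0000.
SiO2 fraction = (8.0000 × 60.083) / 919.589 = 480.664/919.589 = 0.5227.

52.27 wt%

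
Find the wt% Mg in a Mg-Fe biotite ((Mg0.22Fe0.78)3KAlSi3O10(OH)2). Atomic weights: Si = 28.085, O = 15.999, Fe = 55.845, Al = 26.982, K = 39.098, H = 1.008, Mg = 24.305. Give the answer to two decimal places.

3.27 wt%

M((Mg0.22Fe0.78)3KAlSi3O10(OH)2) = 491.058 g/mol.
Mg contributes 0.66 × 24.305 = 16.041 g per mole.
16.041/491.058 = 0.0327 → 3.27%.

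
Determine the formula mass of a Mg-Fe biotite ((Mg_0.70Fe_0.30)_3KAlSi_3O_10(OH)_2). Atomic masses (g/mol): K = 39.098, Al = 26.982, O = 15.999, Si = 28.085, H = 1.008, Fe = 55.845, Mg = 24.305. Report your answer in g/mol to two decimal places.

445.64 g/mol

M = 2.10*24.305 + 0.90*55.845 + 1*39.098 + 1*26.982 + 3*28.085 + 12*15.999 + 2*1.008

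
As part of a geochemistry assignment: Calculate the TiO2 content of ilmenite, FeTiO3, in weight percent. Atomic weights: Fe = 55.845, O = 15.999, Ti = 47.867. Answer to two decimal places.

Molar mass of FeTiO3 = 1·55.845 + 1·47.867 + 3·15.999 = 151.709 g/mol.
Each formula unit contains 1 Ti, equivalent to 1/1 = 1.0000 mol TiO2.
M(TiO2) = 1×47.867 + 2×15.999 = 79.865 g/mol.
Mass of TiO2 per formula unit = 1.0000 × 79.865 = 79.865 g.
TiO2 wt% = 79.865 / 151.709 × 100 = 52.64%.

52.64 wt%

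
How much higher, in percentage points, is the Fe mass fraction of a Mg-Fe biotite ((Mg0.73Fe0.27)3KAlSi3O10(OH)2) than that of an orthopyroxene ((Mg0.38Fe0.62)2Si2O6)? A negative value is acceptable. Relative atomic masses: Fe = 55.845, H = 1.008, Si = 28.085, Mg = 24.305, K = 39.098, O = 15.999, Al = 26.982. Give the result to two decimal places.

Fe in (Mg0.73Fe0.27)3KAlSi3O10(OH)2: molar mass 442.801 g/mol; 0.81×55.845 = 45.234 g → 10.22 wt%.
Fe in (Mg0.38Fe0.62)2Si2O6: molar mass 239.884 g/mol; 1.24×55.845 = 69.248 g → 28.87 wt%.
Difference = 10.22 − 28.87 = -18.65 percentage points.

-18.65 percentage points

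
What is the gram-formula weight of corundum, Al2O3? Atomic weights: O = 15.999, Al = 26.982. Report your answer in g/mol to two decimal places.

M = 2×26.982 + 3×15.999

101.96 g/mol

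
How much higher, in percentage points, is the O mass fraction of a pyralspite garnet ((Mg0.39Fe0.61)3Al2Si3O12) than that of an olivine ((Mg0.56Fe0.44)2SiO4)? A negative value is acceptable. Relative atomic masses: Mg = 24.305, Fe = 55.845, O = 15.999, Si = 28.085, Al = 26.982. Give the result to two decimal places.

3.67 percentage points

First mineral: 191.988 g O in 460.840 g formula = 41.66 wt% O.
Second mineral: 63.996 g O in 168.446 g formula = 37.99 wt% O.
41.66% − 37.99% gives a difference of 3.67 percentage points.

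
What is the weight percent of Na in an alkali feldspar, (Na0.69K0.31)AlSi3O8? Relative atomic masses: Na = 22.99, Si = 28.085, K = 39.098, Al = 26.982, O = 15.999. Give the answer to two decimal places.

Formula mass = 0.69×22.99 + 0.31×39.098 + 1×26.982 + 3×28.085 + 8×15.999 = 267.212 g/mol, of which 15.863 g is Na.
So Na makes up 15.863/267.212 = 0.0594 of the mass, i.e. 5.94%.

5.94 wt%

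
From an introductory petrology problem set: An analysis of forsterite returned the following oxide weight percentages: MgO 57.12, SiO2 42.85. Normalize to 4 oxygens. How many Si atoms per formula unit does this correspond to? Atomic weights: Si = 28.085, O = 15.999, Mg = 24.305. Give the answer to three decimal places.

57.12 wt% MgO ÷ 40.304 g/mol = 1.41723 mol, giving 1.41723 Mg and 1.41723 O.
42.85 wt% SiO2 ÷ 60.083 g/mol = 0.71318 mol, giving 0.71318 Si and 1.42636 O.
Oxygen sums to 2.84359; scaling by 4/2.84359 = 1.40667 puts the formula on 4 O.
Si: 0.71318 × 1.40667 = 1.003 atoms per formula unit.

1.003 Si apfu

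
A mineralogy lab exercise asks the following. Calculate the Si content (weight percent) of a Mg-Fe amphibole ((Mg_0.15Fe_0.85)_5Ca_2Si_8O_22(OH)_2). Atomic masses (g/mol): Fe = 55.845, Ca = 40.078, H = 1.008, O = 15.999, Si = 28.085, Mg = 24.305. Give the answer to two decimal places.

23.74 weight percent

Molar mass of (Mg_0.15Fe_0.85)_5Ca_2Si_8O_22(OH)_2: 0.75*24.305 + 4.25*55.845 + 2*40.078 + 8*28.085 + 24*15.999 + 2*1.008 = 946.398 g/mol.
Mass of Si per formula unit: 8 × 28.085 = 224.680 g.
Weight fraction Si = 224.680 / 946.398 = 0.2374.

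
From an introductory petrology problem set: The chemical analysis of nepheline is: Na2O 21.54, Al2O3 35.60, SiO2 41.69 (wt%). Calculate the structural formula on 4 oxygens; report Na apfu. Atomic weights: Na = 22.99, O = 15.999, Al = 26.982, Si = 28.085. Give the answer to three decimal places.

Na2O (M=61.979): mol = 0.34754; Na = 0.69508, O = 0.34754.
Al2O3 (M=101.961): mol = 0.34915; Al = 0.69830, O = 1.04745.
SiO2 (M=60.083): mol = 0.69387; Si = 0.69387, O = 1.38774.
ΣO = 2.78273; factor = 4/ΣO = 1.43744.
Na apfu = 0.69508 × 1.43744 = 0.999.

0.999 Na apfu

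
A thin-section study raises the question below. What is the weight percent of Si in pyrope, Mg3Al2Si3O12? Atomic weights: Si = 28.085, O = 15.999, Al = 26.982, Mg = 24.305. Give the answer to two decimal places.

Molar mass of Mg3Al2Si3O12: 3·24.305 + 2·26.982 + 3·28.085 + 12·15.999 = 403.122 g/mol.
Mass of Si per formula unit: 3 × 28.085 = 84.255 g.
Weight fraction Si = 84.255 / 403.122 = 0.2090.

20.90 wt%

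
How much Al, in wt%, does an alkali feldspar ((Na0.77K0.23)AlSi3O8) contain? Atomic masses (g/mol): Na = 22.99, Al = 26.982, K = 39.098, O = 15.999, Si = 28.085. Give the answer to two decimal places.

10.15 wt%

Formula mass = 0.77·22.99 + 0.23·39.098 + 1·26.982 + 3·28.085 + 8·15.999 = 265.924 g/mol, of which 26.982 g is Al.
So Al makes up 26.982/265.924 = 0.1015 of the mass, i.e. 10.15%.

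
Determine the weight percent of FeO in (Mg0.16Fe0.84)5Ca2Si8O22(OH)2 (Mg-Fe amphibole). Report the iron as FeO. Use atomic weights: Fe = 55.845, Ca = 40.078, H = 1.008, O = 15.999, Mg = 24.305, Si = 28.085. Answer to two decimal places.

31.94 wt%

Formula mass = 944.821 g/mol.
4.20 Fe → 4.2000 mol FeO per formula unit; M(FeO) = 71.844, so FeO mass = 301.745 g.
301.745/944.821 × 100 = 31.94 wt%.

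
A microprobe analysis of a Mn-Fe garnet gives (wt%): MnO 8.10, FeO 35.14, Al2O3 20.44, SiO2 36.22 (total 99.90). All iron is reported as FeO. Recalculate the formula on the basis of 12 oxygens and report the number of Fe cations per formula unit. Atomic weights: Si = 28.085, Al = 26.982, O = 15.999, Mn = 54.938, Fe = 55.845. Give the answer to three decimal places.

2.435 Fe apfu

MnO: 8.10/70.937 = 0.11419 mol → 0.11419 mol Mn, 0.11419 mol O.
FeO: 35.14/71.844 = 0.48912 mol → 0.48912 mol Fe, 0.48912 mol O.
Al2O3: 20.44/101.961 = 0.20047 mol → 0.40094 mol Al, 0.60141 mol O.
SiO2: 36.22/60.083 = 0.60283 mol → 0.60283 mol Si, 1.20566 mol O.
Total oxygen = 2.41038 mol. Normalization factor = 12/2.41038 = 4.97847.
Fe per 12 O = 0.48912 × 4.97847 = 2.435.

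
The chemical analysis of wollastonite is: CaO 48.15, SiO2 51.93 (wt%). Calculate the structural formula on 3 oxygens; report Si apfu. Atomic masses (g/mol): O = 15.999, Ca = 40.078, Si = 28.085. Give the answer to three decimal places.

CaO (M=56.077): mol = 0.85864; Ca = 0.85864, O = 0.85864.
SiO2 (M=60.083): mol = 0.86430; Si = 0.86430, O = 1.72860.
ΣO = 2.58724; factor = 3/ΣO = 1.15954.
Si apfu = 0.86430 × 1.15954 = 1.002.

1.002 Si apfu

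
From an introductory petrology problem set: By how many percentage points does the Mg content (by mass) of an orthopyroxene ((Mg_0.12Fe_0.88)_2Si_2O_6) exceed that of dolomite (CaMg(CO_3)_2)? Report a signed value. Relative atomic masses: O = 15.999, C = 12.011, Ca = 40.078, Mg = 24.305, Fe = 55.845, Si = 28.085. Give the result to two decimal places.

-10.90 percentage points

First mineral: 5.833 g Mg in 256.284 g formula = 2.28 wt% Mg.
Second mineral: 24.305 g Mg in 184.399 g formula = 13.18 wt% Mg.
2.28% − 13.18% gives a difference of -10.90 percentage points.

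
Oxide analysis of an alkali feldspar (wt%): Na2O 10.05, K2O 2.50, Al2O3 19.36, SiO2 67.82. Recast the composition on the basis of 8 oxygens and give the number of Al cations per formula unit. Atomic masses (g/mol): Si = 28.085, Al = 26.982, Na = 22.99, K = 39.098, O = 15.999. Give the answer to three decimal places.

Na2O: 10.05/61.979 = 0.16215 mol → 0.32430 mol Na, 0.16215 mol O.
K2O: 2.50/94.195 = 0.02654 mol → 0.05308 mol K, 0.02654 mol O.
Al2O3: 19.36/101.961 = 0.18988 mol → 0.37976 mol Al, 0.56964 mol O.
SiO2: 67.82/60.083 = 1.12877 mol → 1.12877 mol Si, 2.25754 mol O.
Total oxygen = 3.01587 mol. Normalization factor = 8/3.01587 = 2.65263.
Al per 8 O = 0.37976 × 2.65263 = 1.007.

1.007 Al apfu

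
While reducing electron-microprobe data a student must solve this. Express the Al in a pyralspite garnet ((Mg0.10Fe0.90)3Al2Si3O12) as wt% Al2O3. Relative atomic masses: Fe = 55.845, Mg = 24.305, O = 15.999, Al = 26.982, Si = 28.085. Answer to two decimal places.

20.88 wt%

M((Mg0.10Fe0.90)3Al2Si3O12) = 488.280 g/mol; M(Al2O3) = 101.961 g/mol.
Moles Al2O3 per formula unit = 2 Al ÷ 2 = 1.0000.
Al2O3 fraction = (1.0000 × 101.961) / 488.280 = 101.961/488.280 = 0.2088.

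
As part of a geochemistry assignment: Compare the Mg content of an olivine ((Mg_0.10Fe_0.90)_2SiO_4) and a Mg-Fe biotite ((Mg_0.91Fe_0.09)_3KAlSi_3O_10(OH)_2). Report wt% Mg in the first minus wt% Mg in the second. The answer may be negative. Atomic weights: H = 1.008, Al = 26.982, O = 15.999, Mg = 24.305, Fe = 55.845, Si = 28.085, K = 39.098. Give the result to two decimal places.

First mineral: 4.861 g Mg in 197.463 g formula = 2.46 wt% Mg.
Second mineral: 66.353 g Mg in 425.770 g formula = 15.58 wt% Mg.
2.46% − 15.58% gives a difference of -13.12 percentage points.

-13.12 percentage points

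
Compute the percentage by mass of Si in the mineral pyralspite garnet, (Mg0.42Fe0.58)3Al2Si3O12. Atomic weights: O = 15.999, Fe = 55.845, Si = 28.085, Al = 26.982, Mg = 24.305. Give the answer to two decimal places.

M((Mg0.42Fe0.58)3Al2Si3O12) = 458.002 g/mol.
Si contributes 3 × 28.085 = 84.255 g per mole.
84.255/458.002 = 0.1840 → 18.40%.

18.40 mass %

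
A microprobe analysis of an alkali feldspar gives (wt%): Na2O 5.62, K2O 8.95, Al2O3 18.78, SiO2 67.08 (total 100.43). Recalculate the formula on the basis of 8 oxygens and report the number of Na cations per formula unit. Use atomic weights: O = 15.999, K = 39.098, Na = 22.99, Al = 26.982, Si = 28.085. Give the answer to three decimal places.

0.488 Na apfu

Na2O: 5.62/61.979 = 0.09068 mol → 0.18136 mol Na, 0.09068 mol O.
K2O: 8.95/94.195 = 0.09502 mol → 0.19004 mol K, 0.09502 mol O.
Al2O3: 18.78/101.961 = 0.18419 mol → 0.36838 mol Al, 0.55257 mol O.
SiO2: 67.08/60.083 = 1.11646 mol → 1.11646 mol Si, 2.23292 mol O.
Total oxygen = 2.97119 mol. Normalization factor = 8/2.97119 = 2.69252.
Na per 8 O = 0.18136 × 2.69252 = 0.488.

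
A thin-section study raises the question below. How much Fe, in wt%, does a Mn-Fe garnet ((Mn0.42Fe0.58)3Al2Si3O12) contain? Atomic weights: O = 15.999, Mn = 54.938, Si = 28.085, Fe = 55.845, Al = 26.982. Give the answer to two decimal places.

M((Mn0.42Fe0.58)3Al2Si3O12) = 496.599 g/mol.
Fe contributes 1.74 × 55.845 = 97.170 g per mole.
97.170/496.599 = 0.1957 → 19.57%.

19.57 wt%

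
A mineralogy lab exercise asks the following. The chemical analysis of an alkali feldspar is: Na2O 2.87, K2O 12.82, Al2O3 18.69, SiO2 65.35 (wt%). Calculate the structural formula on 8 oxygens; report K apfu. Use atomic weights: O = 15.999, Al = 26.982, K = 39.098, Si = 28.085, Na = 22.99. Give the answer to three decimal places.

Na2O (M=61.979): mol = 0.04631; Na = 0.09262, O = 0.04631.
K2O (M=94.195): mol = 0.13610; K = 0.27220, O = 0.13610.
Al2O3 (M=101.961): mol = 0.18331; Al = 0.36662, O = 0.54993.
SiO2 (M=60.083): mol = 1.08766; Si = 1.08766, O = 2.17532.
ΣO = 2.90766; factor = 8/ΣO = 2.75135.
K apfu = 0.27220 × 2.75135 = 0.749.

0.749 K apfu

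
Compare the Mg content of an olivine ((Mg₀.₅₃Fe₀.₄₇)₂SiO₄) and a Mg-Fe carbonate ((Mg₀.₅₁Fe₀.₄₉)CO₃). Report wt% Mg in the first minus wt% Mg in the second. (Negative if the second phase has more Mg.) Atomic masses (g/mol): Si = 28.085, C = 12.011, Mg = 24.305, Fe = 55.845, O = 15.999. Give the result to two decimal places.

2.70 percentage points

First mineral: 25.763 g Mg in 170.339 g formula = 15.12 wt% Mg.
Second mineral: 12.396 g Mg in 99.768 g formula = 12.42 wt% Mg.
15.12% − 12.42% gives a difference of 2.70 percentage points.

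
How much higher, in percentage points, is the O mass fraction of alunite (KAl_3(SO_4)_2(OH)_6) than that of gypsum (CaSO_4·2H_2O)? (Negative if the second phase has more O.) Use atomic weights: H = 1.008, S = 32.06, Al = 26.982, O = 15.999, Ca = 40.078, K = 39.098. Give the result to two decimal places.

M(KAl_3(SO_4)_2(OH)_6) = 414.198 g/mol, so wt% O = 223.986/414.198 × 100 = 54.08%.
M(CaSO_4·2H_2O) = 172.164 g/mol, so wt% O = 95.994/172.164 × 100 = 55.76%.
54.08 − 55.76 = -1.68 pp.

-1.68 percentage points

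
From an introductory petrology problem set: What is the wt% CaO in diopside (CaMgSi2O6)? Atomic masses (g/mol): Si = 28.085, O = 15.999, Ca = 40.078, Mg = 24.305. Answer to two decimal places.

25.90 wt%

Formula mass = 216.547 g/mol.
1 Ca → 1.0000 mol CaO per formula unit; M(CaO) = 56.077, so CaO mass = 56.077 g.
56.077/216.547 × 100 = 25.90 wt%.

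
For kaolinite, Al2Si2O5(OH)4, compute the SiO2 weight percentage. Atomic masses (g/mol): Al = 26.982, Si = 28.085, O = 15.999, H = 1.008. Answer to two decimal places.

M(Al2Si2O5(OH)4) = 258.157 g/mol; M(SiO2) = 60.083 g/mol.
Moles SiO2 per formula unit = 2 Si ÷ 1 = 2.0000.
SiO2 fraction = (2.0000 × 60.083) / 258.157 = 120.166/258.157 = 0.4655.

46.55 wt%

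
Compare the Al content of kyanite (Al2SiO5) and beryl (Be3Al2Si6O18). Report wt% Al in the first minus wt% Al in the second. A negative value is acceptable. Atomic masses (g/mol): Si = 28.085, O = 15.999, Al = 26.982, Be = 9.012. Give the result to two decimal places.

First mineral: 53.964 g Al in 162.044 g formula = 33.30 wt% Al.
Second mineral: 53.964 g Al in 537.492 g formula = 10.04 wt% Al.
33.30% − 10.04% gives a difference of 23.26 percentage points.

23.26 percentage points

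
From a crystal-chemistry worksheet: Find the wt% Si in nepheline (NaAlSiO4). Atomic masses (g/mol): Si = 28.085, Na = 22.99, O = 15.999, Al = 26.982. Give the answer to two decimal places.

Molar mass of NaAlSiO4: 1×22.99 + 1×26.982 + 1×28.085 + 4×15.999 = 142.053 g/mol.
Mass of Si per formula unit: 1 × 28.085 = 28.085 g.
Weight fraction Si = 28.085 / 142.053 = 0.1977.

19.77 mass %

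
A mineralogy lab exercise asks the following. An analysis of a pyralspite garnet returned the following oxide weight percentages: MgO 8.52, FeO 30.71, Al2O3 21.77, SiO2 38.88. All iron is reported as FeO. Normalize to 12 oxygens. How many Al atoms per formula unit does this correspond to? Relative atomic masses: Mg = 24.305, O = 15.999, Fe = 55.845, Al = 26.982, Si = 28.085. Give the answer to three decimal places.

8.52 wt% MgO ÷ 40.304 g/mol = 0.21139 mol, giving 0.21139 Mg and 0.21139 O.
30.71 wt% FeO ÷ 71.844 g/mol = 0.42745 mol, giving 0.42745 Fe and 0.42745 O.
21.77 wt% Al2O3 ÷ 101.961 g/mol = 0.21351 mol, giving 0.42702 Al and 0.64053 O.
38.88 wt% SiO2 ÷ 60.083 g/mol = 0.64710 mol, giving 0.64710 Si and 1.29420 O.
Oxygen sums to 2.57357; scaling by 12/2.57357 = 4.66278 puts the formula on 12 O.
Al: 0.42702 × 4.66278 = 1.991 atoms per formula unit.

1.991 Al apfu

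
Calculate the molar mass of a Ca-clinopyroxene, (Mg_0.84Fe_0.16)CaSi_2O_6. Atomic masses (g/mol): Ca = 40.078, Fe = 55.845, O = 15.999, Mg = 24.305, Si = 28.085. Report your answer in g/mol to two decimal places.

221.59 g/mol

The formula mass is the sum 0.84(24.305) + 0.16(55.845) + 1(40.078) + 2(28.085) + 6(15.999).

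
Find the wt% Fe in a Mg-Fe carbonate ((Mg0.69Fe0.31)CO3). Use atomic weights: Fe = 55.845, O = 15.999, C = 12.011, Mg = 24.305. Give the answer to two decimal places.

M((Mg0.69Fe0.31)CO3) = 94.090 g/mol.
Fe contributes 0.31 × 55.845 = 17.312 g per mole.
17.312/94.090 = 0.1840 → 18.40%.

18.40 mass %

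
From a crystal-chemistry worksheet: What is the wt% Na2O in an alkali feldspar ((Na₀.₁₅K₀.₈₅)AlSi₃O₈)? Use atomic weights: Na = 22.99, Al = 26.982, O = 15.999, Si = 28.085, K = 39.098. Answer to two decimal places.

Formula mass = 275.911 g/mol.
0.15 Na → 0.0750 mol Na2O per formula unit; M(Na2O) = 61.979, so Na2O mass = 4.648 g.
4.648/275.911 × 100 = 1.68 wt%.

1.68 wt%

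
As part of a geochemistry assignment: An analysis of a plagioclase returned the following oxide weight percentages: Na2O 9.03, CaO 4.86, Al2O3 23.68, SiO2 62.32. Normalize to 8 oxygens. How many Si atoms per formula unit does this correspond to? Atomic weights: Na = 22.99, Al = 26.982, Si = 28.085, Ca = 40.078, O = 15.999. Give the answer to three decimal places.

9.03 wt% Na2O ÷ 61.979 g/mol = 0.14569 mol, giving 0.29138 Na and 0.14569 O.
4.86 wt% CaO ÷ 56.077 g/mol = 0.08667 mol, giving 0.08667 Ca and 0.08667 O.
23.68 wt% Al2O3 ÷ 101.961 g/mol = 0.23225 mol, giving 0.46450 Al and 0.69675 O.
62.32 wt% SiO2 ÷ 60.083 g/mol = 1.03723 mol, giving 1.03723 Si and 2.07446 O.
Oxygen sums to 3.00357; scaling by 8/3.00357 = 2.66350 puts the formula on 8 O.
Si: 1.03723 × 2.66350 = 2.763 atoms per formula unit.

2.763 Si apfu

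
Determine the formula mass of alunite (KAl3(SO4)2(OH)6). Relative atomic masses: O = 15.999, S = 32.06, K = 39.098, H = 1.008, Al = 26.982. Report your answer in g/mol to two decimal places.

414.20 g/mol

The formula mass is the sum 1×39.098 + 3×26.982 + 2×32.06 + 14×15.999 + 6×1.008.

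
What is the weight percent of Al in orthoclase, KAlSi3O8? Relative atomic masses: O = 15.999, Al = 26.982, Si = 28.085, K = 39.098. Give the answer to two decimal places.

M(KAlSi3O8) = 278.327 g/mol.
Al contributes 1 × 26.982 = 26.982 g per mole.
26.982/278.327 = 0.0969 → 9.69%.

9.69 mass %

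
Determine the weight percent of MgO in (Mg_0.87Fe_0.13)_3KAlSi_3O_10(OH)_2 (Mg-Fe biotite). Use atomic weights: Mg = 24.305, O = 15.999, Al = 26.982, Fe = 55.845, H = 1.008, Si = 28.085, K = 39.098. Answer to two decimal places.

Formula mass = 429.555 g/mol.
2.61 Mg → 2.6100 mol MgO per formula unit; M(MgO) = 40.304, so MgO mass = 105.193 g.
105.193/429.555 × 100 = 24.49 wt%.

24.49 wt%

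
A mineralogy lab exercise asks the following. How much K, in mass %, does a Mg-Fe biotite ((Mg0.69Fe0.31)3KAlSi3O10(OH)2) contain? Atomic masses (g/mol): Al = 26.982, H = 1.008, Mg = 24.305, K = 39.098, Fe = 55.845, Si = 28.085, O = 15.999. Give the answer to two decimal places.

8.75 mass %

Formula mass = 2.07*24.305 + 0.93*55.845 + 1*39.098 + 1*26.982 + 3*28.085 + 12*15.999 + 2*1.008 = 446.586 g/mol, of which 39.098 g is K.
So K makes up 39.098/446.586 = 0.0875 of the mass, i.e. 8.75%.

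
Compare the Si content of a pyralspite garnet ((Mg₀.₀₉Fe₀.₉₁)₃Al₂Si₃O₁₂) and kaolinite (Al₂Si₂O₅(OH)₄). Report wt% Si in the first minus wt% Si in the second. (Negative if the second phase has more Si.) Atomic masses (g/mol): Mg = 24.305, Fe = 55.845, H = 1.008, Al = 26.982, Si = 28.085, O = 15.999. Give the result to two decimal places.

-4.54 percentage points

Si in (Mg₀.₀₉Fe₀.₉₁)₃Al₂Si₃O₁₂: molar mass 489.226 g/mol; 3×28.085 = 84.255 g → 17.22 wt%.
Si in Al₂Si₂O₅(OH)₄: molar mass 258.157 g/mol; 2×28.085 = 56.170 g → 21.76 wt%.
Difference = 17.22 − 21.76 = -4.54 percentage points.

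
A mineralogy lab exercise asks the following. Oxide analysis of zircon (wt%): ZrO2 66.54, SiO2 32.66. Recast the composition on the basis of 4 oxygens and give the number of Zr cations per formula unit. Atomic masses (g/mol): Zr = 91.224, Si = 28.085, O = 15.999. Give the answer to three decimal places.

0.997 Zr apfu

66.54 wt% ZrO2 ÷ 123.222 g/mol = 0.54000 mol, giving 0.54000 Zr and 1.08000 O.
32.66 wt% SiO2 ÷ 60.083 g/mol = 0.54358 mol, giving 0.54358 Si and 1.08716 O.
Oxygen sums to 2.16716; scaling by 4/2.16716 = 1.84573 puts the formula on 4 O.
Zr: 0.54000 × 1.84573 = 0.997 atoms per formula unit.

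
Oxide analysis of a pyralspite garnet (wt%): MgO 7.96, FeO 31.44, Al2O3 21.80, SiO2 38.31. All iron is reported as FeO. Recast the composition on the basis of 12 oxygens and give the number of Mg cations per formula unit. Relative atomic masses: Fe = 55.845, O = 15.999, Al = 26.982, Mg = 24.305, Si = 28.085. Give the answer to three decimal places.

7.96 wt% MgO ÷ 40.304 g/mol = 0.19750 mol, giving 0.19750 Mg and 0.19750 O.
31.44 wt% FeO ÷ 71.844 g/mol = 0.43761 mol, giving 0.43761 Fe and 0.43761 O.
21.80 wt% Al2O3 ÷ 101.961 g/mol = 0.21381 mol, giving 0.42762 Al and 0.64143 O.
38.31 wt% SiO2 ÷ 60.083 g/mol = 0.63762 mol, giving 0.63762 Si and 1.27524 O.
Oxygen sums to 2.55178; scaling by 12/2.55178 = 4.70260 puts the formula on 12 O.
Mg: 0.19750 × 4.70260 = 0.929 atoms per formula unit.

0.929 Mg apfu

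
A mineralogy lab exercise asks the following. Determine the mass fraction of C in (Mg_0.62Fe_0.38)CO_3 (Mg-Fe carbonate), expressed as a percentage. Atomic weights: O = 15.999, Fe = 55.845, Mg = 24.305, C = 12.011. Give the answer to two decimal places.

M((Mg_0.62Fe_0.38)CO_3) = 96.298 g/mol.
C contributes 1 × 12.011 = 12.011 g per mole.
12.011/96.298 = 0.1247 → 12.47%.

12.47 weight percent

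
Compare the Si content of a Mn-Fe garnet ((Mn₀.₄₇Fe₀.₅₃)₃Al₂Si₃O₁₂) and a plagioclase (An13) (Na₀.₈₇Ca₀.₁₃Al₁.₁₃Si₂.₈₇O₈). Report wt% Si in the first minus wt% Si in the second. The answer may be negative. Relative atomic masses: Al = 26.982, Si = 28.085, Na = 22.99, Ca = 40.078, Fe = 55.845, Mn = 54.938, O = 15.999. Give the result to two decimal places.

-13.53 percentage points

First mineral: 84.255 g Si in 496.463 g formula = 16.97 wt% Si.
Second mineral: 80.604 g Si in 264.297 g formula = 30.50 wt% Si.
16.97% − 30.50% gives a difference of -13.53 percentage points.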